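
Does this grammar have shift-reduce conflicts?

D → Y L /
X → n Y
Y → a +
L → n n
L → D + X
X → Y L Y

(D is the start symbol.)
No shift-reduce conflicts

A shift-reduce conflict occurs when an LR(0) state has both:
  - a complete (reduce) item [A → α .] (dot at the end), and
  - a shift item [B → β . c γ] (dot before a terminal).

Augment with D' → D and build the canonical LR(0) collection (I0 = CLOSURE({[D' → . D]}), then GOTO on every symbol after a dot until no new states appear). It has 17 states:
  I0: { [D → . Y L /], [D' → . D], [Y → . a +] }  — shift
  I1: { [D' → D .] }  — accept
  I2: { [D → . Y L /], [D → Y . L /], [L → . D + X], [L → . n n], [Y → . a +] }  — shift
  I3: { [Y → a . +] }  — shift
  I4: { [Y → a + .] }  — reduce
  I5: { [L → D . + X] }  — shift
  I6: { [D → Y L . /] }  — shift
  I7: { [L → n . n] }  — shift
  I8: { [L → n n .] }  — reduce
  I9: { [D → Y L / .] }  — reduce
  I10: { [L → D + . X], [X → . Y L Y], [X → . n Y], [Y → . a +] }  — shift
  I11: { [L → D + X .] }  — reduce
  I12: { [D → . Y L /], [L → . D + X], [L → . n n], [X → Y . L Y], [Y → . a +] }  — shift
  I13: { [X → n . Y], [Y → . a +] }  — shift
  I14: { [X → n Y .] }  — reduce
  I15: { [X → Y L . Y], [Y → . a +] }  — shift
  I16: { [X → Y L Y .] }  — reduce

No state contains both a complete item and a shift item.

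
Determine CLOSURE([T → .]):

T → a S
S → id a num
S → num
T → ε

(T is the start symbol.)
{ [T → .] }

To compute CLOSURE, for each item [A → α.Bβ] where B is a non-terminal, add [B → .γ] for all productions B → γ; repeat for the newly added items until nothing changes.

Start with: [T → .]
The dot is at the end, so nothing is added.

CLOSURE = { [T → .] }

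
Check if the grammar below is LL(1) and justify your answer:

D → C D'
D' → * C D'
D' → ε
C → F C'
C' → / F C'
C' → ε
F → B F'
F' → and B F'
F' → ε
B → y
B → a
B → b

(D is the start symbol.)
Relevant sets:
  FOLLOW(D') = { $ }
  FOLLOW(C') = { $, '*' }
  FOLLOW(F') = { $, '*', '/' }

For D':
  PREDICT(D' → '*' C D') = { '*' }
  PREDICT(D' → ε) = { $ }
For C':
  PREDICT(C' → '/' F C') = { '/' }
  PREDICT(C' → ε) = { $, '*' }
For F':
  PREDICT(F' → and B F') = { 'and' }
  PREDICT(F' → ε) = { $, '*', '/' }
For B:
  PREDICT(B → y) = { 'y' }
  PREDICT(B → a) = { 'a' }
  PREDICT(B → b) = { 'b' }
D, C, F have a single production, so nothing to check there.

All predict sets are disjoint. The grammar IS LL(1).

Answer: Yes, the grammar is LL(1).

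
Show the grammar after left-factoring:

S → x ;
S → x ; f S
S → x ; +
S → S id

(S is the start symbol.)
Left-factoring transforms A → αβ₁ | αβ₂ into A → αA' and A' → β₁ | β₂
(α is the longest common prefix among the alternatives). Repeat until
no nonterminal has two alternatives with a common prefix.

Round 1: S has alternatives sharing prefix 'x ;'. Introduce S': S → x ; S'
  Add: S' → ε
  Add: S' → f S
  Add: S' → +

No remaining common prefixes — done.

Resulting grammar:
S → x ; S'
S' → ε
S' → f S
S' → +
S → S id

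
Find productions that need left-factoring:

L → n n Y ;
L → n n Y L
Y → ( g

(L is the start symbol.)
Yes, L has productions with common prefix 'n n Y'

Left-factoring is needed when two productions for the same non-terminal
share a common prefix on the right-hand side.

Productions for L:
  L → n n Y ;
  L → n n Y L

Found common prefix 'n n Y' in productions for L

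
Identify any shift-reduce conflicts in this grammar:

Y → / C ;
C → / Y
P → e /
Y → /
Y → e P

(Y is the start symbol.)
A shift-reduce conflict occurs when an LR(0) state has both:
  - a complete (reduce) item [A → α .] (dot at the end), and
  - a shift item [B → β . c γ] (dot before a terminal).

Augment with Y' → Y and build the canonical LR(0) collection (I0 = CLOSURE({[Y' → . Y]}), then GOTO on every symbol after a dot until no new states appear). It has 11 states:
  I0: { [Y → . / C ;], [Y → . /], [Y → . e P], [Y' → . Y] }  — shift
  I1: { [C → . / Y], [Y → / . C ;], [Y → / .] }  — shift, reduce
  I2: { [Y' → Y .] }  — accept
  I3: { [P → . e /], [Y → e . P] }  — shift
  I4: { [Y → e P .] }  — reduce
  I5: { [P → e . /] }  — shift
  I6: { [P → e / .] }  — reduce
  I7: { [C → / . Y], [Y → . / C ;], [Y → . /], [Y → . e P] }  — shift
  I8: { [Y → / C . ;] }  — shift
  I9: { [Y → / C ; .] }  — reduce
  I10: { [C → / Y .] }  — reduce

I1 contains reduce item [Y → / .] and shift item [C → . / Y] — shift-reduce conflict.

Answer: Yes — I1: [Y → / .] vs [C → . / Y]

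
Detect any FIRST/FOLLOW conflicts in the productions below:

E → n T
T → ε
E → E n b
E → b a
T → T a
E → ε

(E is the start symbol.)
A FIRST/FOLLOW conflict occurs when a non-terminal N has a nullable alternative N → β (β ⇒* ε) and another alternative N → α with FIRST(α) ∩ FOLLOW(N) ≠ ∅: on such a lookahead the parser cannot decide between expanding α and letting N vanish via β.

Nullable non-terminals: E, T.
FIRST sets used below: FIRST(E) = { 'b', 'n', ε }, FIRST(T) = { 'a', ε }

E: nullable alternative(s) E → ε; FOLLOW(E) = { $, 'n' }
  E → n T: FIRST \ {ε} = { 'n' } — overlaps FOLLOW(E) on { 'n' }: CONFLICT
  E → E n b: FIRST \ {ε} = { 'b', 'n' } — overlaps FOLLOW(E) on { 'n' }: CONFLICT
  E → b a: FIRST \ {ε} = { 'b' } — disjoint from FOLLOW(E)
  E → ε: FIRST \ {ε} = { } — this is the only nullable alternative, skip

T: nullable alternative(s) T → ε; FOLLOW(T) = { $, 'a', 'n' }
  T → ε: FIRST \ {ε} = { } — this is the only nullable alternative, skip
  T → T a: FIRST \ {ε} = { 'a' } — overlaps FOLLOW(T) on { 'a' }: CONFLICT

So the grammar has 3 FIRST/FOLLOW conflicts (marked CONFLICT above).

Answer: Yes. E → n T with FOLLOW(E) on { 'n' }; E → E n b with FOLLOW(E) on { 'n' }; T → T a with FOLLOW(T) on { 'a' }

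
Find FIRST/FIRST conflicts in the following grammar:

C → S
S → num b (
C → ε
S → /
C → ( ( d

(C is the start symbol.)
A FIRST/FIRST conflict occurs when two productions N → α and N → β for the same non-terminal have FIRST(α) ∩ FIRST(β) ≠ ∅ (with ε ∈ FIRST of a nullable right-hand side, so two nullable alternatives also conflict).

FIRST sets of the non-terminals at (or reachable through a nullable prefix from) the front of some alternative:
  FIRST(S) = { '/', 'num' }

Productions for C:
  C → S: FIRST = { '/', 'num' }
  C → ε: FIRST = { ε }
  C → ( ( d: FIRST = { '(' }
Productions for S:
  S → num b (: FIRST = { 'num' }
  S → /: FIRST = { '/' }

All alternatives of each non-terminal have pairwise disjoint FIRST sets.

Answer: No FIRST/FIRST conflicts.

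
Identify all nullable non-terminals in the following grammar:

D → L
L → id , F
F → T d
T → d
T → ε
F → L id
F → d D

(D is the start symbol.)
{ 'T' }

ε-productions: T → ε
So T is immediately nullable.
No further non-terminal can be added: every production for the remaining non-terminals contains a terminal or a non-nullable non-terminal.
Nullable = { 'T' }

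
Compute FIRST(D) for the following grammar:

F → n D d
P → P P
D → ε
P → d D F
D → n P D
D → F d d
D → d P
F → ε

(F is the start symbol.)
FIRST sets of the other non-terminals involved (by the same procedure, iterated to a fixed point):
  FIRST(F) = { 'n', ε }

From D → ε:
  - ε-production, so ε ∈ FIRST(D)
From D → n P D:
  - n is a terminal: add 'n' and stop
From D → F d d:
  - F is a non-terminal: add FIRST(F) \ {ε} = { 'n' }
    F is nullable, so continue to the next symbol
  - d is a terminal: add 'd' and stop
From D → d P:
  - d is a terminal: add 'd' and stop

Collecting: FIRST(D) = { 'd', 'n', ε }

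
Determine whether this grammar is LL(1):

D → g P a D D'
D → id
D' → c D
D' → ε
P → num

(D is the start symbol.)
A grammar is LL(1) if for each non-terminal N with multiple productions, the predict sets of those productions are pairwise disjoint, where PREDICT(N → α) = (FIRST(α) \ {ε}) ∪ (FOLLOW(N) if α ⇒* ε).

Relevant sets:
  FOLLOW(D') = { $, 'c' }

For D:
  PREDICT(D → g P a D D') = { 'g' }
  PREDICT(D → id) = { 'id' }
For D':
  PREDICT(D' → c D) = { 'c' }
  PREDICT(D' → ε) = { $, 'c' }
P has a single production, so nothing to check there.

Conflict found: Predict set conflict for D': { 'c' }
The grammar is NOT LL(1).

Answer: No. Predict set conflict for D': { 'c' }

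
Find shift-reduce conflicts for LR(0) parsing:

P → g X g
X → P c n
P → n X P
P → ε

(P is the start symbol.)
Yes — I0: [P → .] vs [P → . g X g]; I2: [P → .] vs [P → . g X g]; I3: [P → .] vs [P → . g X g]; I5: [P → .] vs [P → . g X g]

A shift-reduce conflict occurs when an LR(0) state has both:
  - a complete (reduce) item [A → α .] (dot at the end), and
  - a shift item [B → β . c γ] (dot before a terminal).

Augment with P' → P and build the canonical LR(0) collection (I0 = CLOSURE({[P' → . P]}), then GOTO on every symbol after a dot until no new states appear). It has 11 states:
  I0: { [P → . g X g], [P → . n X P], [P → .], [P' → . P] }  — shift, reduce
  I1: { [P' → P .] }  — accept
  I2: { [P → . g X g], [P → . n X P], [P → .], [P → g . X g], [X → . P c n] }  — shift, reduce
  I3: { [P → . g X g], [P → . n X P], [P → .], [P → n . X P], [X → . P c n] }  — shift, reduce
  I4: { [X → P . c n] }  — shift
  I5: { [P → . g X g], [P → . n X P], [P → .], [P → n X . P] }  — shift, reduce
  I6: { [P → n X P .] }  — reduce
  I7: { [X → P c . n] }  — shift
  I8: { [X → P c n .] }  — reduce
  I9: { [P → g X . g] }  — shift
  I10: { [P → g X g .] }  — reduce

I0 contains reduce item [P → .] and shift items [P → . g X g], [P → . n X P] — shift-reduce conflict.
I2 contains reduce item [P → .] and shift items [P → . g X g], [P → . n X P] — shift-reduce conflict.
I3 contains reduce item [P → .] and shift items [P → . g X g], [P → . n X P] — shift-reduce conflict.
I5 contains reduce item [P → .] and shift items [P → . g X g], [P → . n X P] — shift-reduce conflict.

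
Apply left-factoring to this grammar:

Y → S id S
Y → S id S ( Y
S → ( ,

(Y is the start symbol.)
Left-factoring transforms A → αβ₁ | αβ₂ into A → αA' and A' → β₁ | β₂
(α is the longest common prefix among the alternatives). Repeat until
no nonterminal has two alternatives with a common prefix.

Round 1: Y has alternatives sharing prefix 'S id S'. Introduce Y': Y → S id S Y'
  Add: Y' → ε
  Add: Y' → ( Y

No remaining common prefixes — done.

Resulting grammar:
Y → S id S Y'
Y' → ε
Y' → ( Y
S → ( ,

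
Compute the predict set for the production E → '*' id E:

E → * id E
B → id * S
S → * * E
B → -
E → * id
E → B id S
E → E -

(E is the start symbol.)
{ '*' }

PREDICT(E → '*' id E) = (FIRST(RHS) \ {ε}) ∪ (FOLLOW(E) if ε ∈ FIRST(RHS), i.e. RHS ⇒* ε)
FIRST('*' id E) = { '*' }
ε ∉ FIRST('*' id E), so FOLLOW(E) is not added.
PREDICT(E → '*' id E) = { '*' }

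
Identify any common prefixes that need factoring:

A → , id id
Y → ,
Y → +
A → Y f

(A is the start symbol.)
No, left-factoring is not needed

Left-factoring is needed when two productions for the same non-terminal
share a common prefix on the right-hand side.

Productions for A:
  A → , id id
  A → Y f
Productions for Y:
  Y → ,
  Y → +

No common prefixes found.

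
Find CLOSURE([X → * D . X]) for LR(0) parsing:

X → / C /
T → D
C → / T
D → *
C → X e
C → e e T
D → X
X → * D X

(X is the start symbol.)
{ [X → * D . X], [X → . * D X], [X → . / C /] }

Start with: [X → * D . X]
  [X → * D . X] has the dot before X: add [X → . / C /], [X → . * D X]
No further items can be added.

CLOSURE = { [X → * D . X], [X → . * D X], [X → . / C /] }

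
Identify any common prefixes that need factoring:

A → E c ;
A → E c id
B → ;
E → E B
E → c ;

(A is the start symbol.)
Yes, A has productions with common prefix 'E c'

Left-factoring is needed when two productions for the same non-terminal
share a common prefix on the right-hand side.

Productions for A:
  A → E c ;
  A → E c id
Productions for E:
  E → E B
  E → c ;

Found common prefix 'E c' in productions for A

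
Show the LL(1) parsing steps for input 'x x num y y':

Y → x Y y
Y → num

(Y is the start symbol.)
Stack is shown with the top on the left.

Stack      Input          Action
--------------------------------
Y $        x x num y y $  output Y → x Y y
x Y y $    x x num y y $  match 'x'
Y y $      x num y y $    output Y → x Y y
x Y y y $  x num y y $    match 'x'
Y y y $    num y y $      output Y → num
num y y $  num y y $      match 'num'
y y $      y y $          match 'y'
y $        y $            match 'y'
$          $              accept

The string is accepted.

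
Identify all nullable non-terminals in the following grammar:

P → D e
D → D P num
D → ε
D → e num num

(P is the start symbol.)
{ 'D' }

A non-terminal is nullable if it can derive ε (the empty string): either it has an ε-production, or it has a production whose right-hand side consists entirely of nullable non-terminals.

ε-productions: D → ε
So D is immediately nullable.
No further non-terminal can be added: every production for the remaining non-terminals contains a terminal or a non-nullable non-terminal.
Nullable = { 'D' }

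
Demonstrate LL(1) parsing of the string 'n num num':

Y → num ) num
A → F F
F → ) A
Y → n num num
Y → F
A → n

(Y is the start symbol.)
Stack is shown with the top on the left.

Stack        Input        Action
--------------------------------
Y $          n num num $  output Y → n num num
n num num $  n num num $  match 'n'
num num $    num num $    match 'num'
num $        num $        match 'num'
$            $            accept

The string is accepted.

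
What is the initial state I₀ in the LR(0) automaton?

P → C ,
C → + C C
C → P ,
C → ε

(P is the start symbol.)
{ [C → . + C C], [C → . P ,], [C → .], [P → . C ,], [P' → . P] }

First, augment the grammar with P' → P
I₀ = CLOSURE({ [P' → . P] }):
  [P' → . P] has the dot before P: add [P → . C ,]
  [P → . C ,] has the dot before C: add [C → . + C C], [C → . P ,], [C → .]
No further items can be added.

I₀ = { [C → . + C C], [C → . P ,], [C → .], [P → . C ,], [P' → . P] }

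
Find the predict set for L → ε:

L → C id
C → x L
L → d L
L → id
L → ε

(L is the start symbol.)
{ $, 'id' }

PREDICT(L → ε) = (FIRST(RHS) \ {ε}) ∪ (FOLLOW(L) if ε ∈ FIRST(RHS), i.e. RHS ⇒* ε)
The right-hand side is ε (FIRST(ε) = { ε }), so the predict set is FOLLOW(L) = { $, 'id' }
PREDICT(L → ε) = { $, 'id' }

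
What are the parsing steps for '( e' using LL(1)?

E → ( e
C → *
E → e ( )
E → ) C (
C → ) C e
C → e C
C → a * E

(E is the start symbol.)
Stack is shown with the top on the left.

Stack  Input  Action
--------------------
E $    ( e $  output E → ( e
( e $  ( e $  match '('
e $    e $    match 'e'
$      $      accept

The string is accepted.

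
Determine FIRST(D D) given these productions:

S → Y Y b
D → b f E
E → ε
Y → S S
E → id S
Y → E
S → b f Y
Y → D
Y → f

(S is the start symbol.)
FIRST sets of the non-terminals involved (from the grammar, by fixed-point iteration):
  FIRST(D) = { 'b' }

To compute FIRST(D D), process the symbols left to right:
Symbol D is a non-terminal. Add FIRST(D) \ {ε} = { 'b' }
D is not nullable (ε ∉ FIRST(D)), so stop here.
FIRST(D D) = { 'b' }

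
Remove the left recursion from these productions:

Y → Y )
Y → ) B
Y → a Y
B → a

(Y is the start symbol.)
Y → ) B Y'
Y → a Y Y'
Y' → ) Y'
Y' → ε
B → a

Y is directly left-recursive. The standard transformation for
  A → A α₁ | ... | A α_m | β₁ | ... | β_n
is
  A  → β₁ A' | ... | β_n A'
  A' → α₁ A' | ... | α_m A' | ε

Y → ) B becomes Y → ) B Y'
Y → a Y becomes Y → a Y Y'
Y → Y ) becomes Y' → ) Y'
Add Y' → ε

Productions for other non-terminals are unchanged:
  B → a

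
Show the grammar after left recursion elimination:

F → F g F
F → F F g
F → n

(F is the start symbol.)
F is directly left-recursive. The standard transformation for
  A → A α₁ | ... | A α_m | β₁ | ... | β_n
is
  A  → β₁ A' | ... | β_n A'
  A' → α₁ A' | ... | α_m A' | ε

F → n becomes F → n F'
F → F g F becomes F' → g F F'
F → F F g becomes F' → F g F'
Add F' → ε

Resulting grammar:
F → n F'
F' → g F F'
F' → F g F'
F' → ε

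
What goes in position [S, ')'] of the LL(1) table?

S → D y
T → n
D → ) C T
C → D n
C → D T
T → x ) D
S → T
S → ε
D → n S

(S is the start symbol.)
To find M[S, ')'], we find productions for S where ')' is in the predict set (PREDICT(N → α) = (FIRST(α) \ {ε}) ∪ (FOLLOW(N) if α ⇒* ε)).

Relevant sets:
  FIRST(D) = { ')', 'n' }
  FIRST(T) = { 'n', 'x' }
  FOLLOW(S) = { $, 'n', 'x', 'y' }

S → D y: PREDICT = { ')', 'n' }
  ')' is in predict set, so this production goes in M[S, ')']
S → T: PREDICT = { 'n', 'x' }
S → ε: PREDICT = { $, 'n', 'x', 'y' }

M[S, ')'] = S → D y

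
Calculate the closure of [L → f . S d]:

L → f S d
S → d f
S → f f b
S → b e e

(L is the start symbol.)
To compute CLOSURE, for each item [A → α.Bβ] where B is a non-terminal, add [B → .γ] for all productions B → γ; repeat for the newly added items until nothing changes.

Start with: [L → f . S d]
  [L → f . S d] has the dot before S: add [S → . d f], [S → . f f b], [S → . b e e]
No further items can be added.

CLOSURE = { [L → f . S d], [S → . b e e], [S → . d f], [S → . f f b] }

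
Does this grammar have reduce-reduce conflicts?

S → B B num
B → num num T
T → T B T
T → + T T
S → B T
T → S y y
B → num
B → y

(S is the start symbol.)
Augment with S' → S and build the canonical LR(0) collection (I0 = CLOSURE({[S' → . S]}), then GOTO on every symbol after a dot until no new states appear). It has 20 states:
  I0: { [B → . num num T], [B → . num], [B → . y], [S → . B B num], [S → . B T], [S' → . S] }  — shift
  I1: { [B → . num num T], [B → . num], [B → . y], [S → . B B num], [S → . B T], [S → B . B num], [S → B . T], [T → . + T T], [T → . S y y], [T → . T B T] }  — shift
  I2: { [S' → S .] }  — accept
  I3: { [B → num . num T], [B → num .] }  — shift, reduce
  I4: { [B → y .] }  — reduce
  I5: { [B → . num num T], [B → . num], [B → . y], [B → num num . T], [S → . B B num], [S → . B T], [T → . + T T], [T → . S y y], [T → . T B T] }  — shift
  I6: { [B → . num num T], [B → . num], [B → . y], [S → . B B num], [S → . B T], [T → + . T T], [T → . + T T], [T → . S y y], [T → . T B T] }  — shift
  I7: { [T → S . y y] }  — shift
  I8: { [B → . num num T], [B → . num], [B → . y], [B → num num T .], [T → T . B T] }  — shift, reduce
  I9: { [B → . num num T], [B → . num], [B → . y], [S → . B B num], [S → . B T], [T → . + T T], [T → . S y y], [T → . T B T], [T → T B . T] }  — shift
  I10: { [B → . num num T], [B → . num], [B → . y], [T → T . B T], [T → T B T .] }  — shift, reduce
  I11: { [T → S y . y] }  — shift
  I12: { [T → S y y .] }  — reduce
  I13: { [B → . num num T], [B → . num], [B → . y], [S → . B B num], [S → . B T], [T → + T . T], [T → . + T T], [T → . S y y], [T → . T B T], [T → T . B T] }  — shift
  I14: { [B → . num num T], [B → . num], [B → . y], [S → . B B num], [S → . B T], [S → B . B num], [S → B . T], [T → . + T T], [T → . S y y], [T → . T B T], [T → T B . T] }  — shift
  I15: { [B → . num num T], [B → . num], [B → . y], [T → + T T .], [T → T . B T] }  — shift, reduce
  I16: { [B → . num num T], [B → . num], [B → . y], [S → . B B num], [S → . B T], [S → B . B num], [S → B . T], [S → B B . num], [T → . + T T], [T → . S y y], [T → . T B T] }  — shift
  I17: { [B → . num num T], [B → . num], [B → . y], [S → B T .], [T → T . B T], [T → T B T .] }  — shift, 2 reduces
  I18: { [B → . num num T], [B → . num], [B → . y], [S → B T .], [T → T . B T] }  — shift, reduce
  I19: { [B → num . num T], [B → num .], [S → B B num .] }  — shift, 2 reduces

I17 contains complete items [S → B T .], [T → T B T .] — reduce-reduce conflict.
I19 contains complete items [B → num .], [S → B B num .] — reduce-reduce conflict.

Answer: Yes — I17: [S → B T .] vs [T → T B T .]; I19: [B → num .] vs [S → B B num .]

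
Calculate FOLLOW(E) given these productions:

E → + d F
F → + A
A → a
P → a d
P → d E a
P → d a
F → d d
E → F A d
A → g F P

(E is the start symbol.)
E is the start symbol, so $ ∈ FOLLOW(E).
In P → d E a: E is followed by a, add FIRST(a) \ {ε} = { 'a' }

Taking the union: FOLLOW(E) = { $, 'a' }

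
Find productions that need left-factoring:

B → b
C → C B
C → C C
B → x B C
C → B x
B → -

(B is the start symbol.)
Left-factoring is needed when two productions for the same non-terminal
share a common prefix on the right-hand side.

Productions for B:
  B → b
  B → x B C
  B → -
Productions for C:
  C → C B
  C → C C
  C → B x

Found common prefix 'C' in productions for C

Answer: Yes, C has productions with common prefix 'C'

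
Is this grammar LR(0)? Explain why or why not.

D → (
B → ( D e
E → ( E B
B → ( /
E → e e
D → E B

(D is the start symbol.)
A grammar is LR(0) if no state in the canonical LR(0) collection has:
  - both a shift item (dot before a terminal) and a complete item (shift-reduce conflict), or
  - two or more complete items (reduce-reduce conflict; the accept item [D' → D .] counts as a complete item here).

Augment with D' → D and build the canonical LR(0) collection (I0 = CLOSURE({[D' → . D]}), then GOTO on every symbol after a dot until no new states appear). It has 14 states:
  I0: { [D → . (], [D → . E B], [D' → . D], [E → . ( E B], [E → . e e] }  — shift
  I1: { [D → ( .], [E → ( . E B], [E → . ( E B], [E → . e e] }  — shift, reduce
  I2: { [D' → D .] }  — accept
  I3: { [B → . ( /], [B → . ( D e], [D → E . B] }  — shift
  I4: { [E → e . e] }  — shift
  I5: { [E → e e .] }  — reduce
  I6: { [B → ( . /], [B → ( . D e], [D → . (], [D → . E B], [E → . ( E B], [E → . e e] }  — shift
  I7: { [D → E B .] }  — reduce
  I8: { [B → ( / .] }  — reduce
  I9: { [B → ( D . e] }  — shift
  I10: { [B → ( D e .] }  — reduce
  I11: { [E → ( . E B], [E → . ( E B], [E → . e e] }  — shift
  I12: { [B → . ( /], [B → . ( D e], [E → ( E . B] }  — shift
  I13: { [E → ( E B .] }  — reduce

Conflict in state I1:
  Shift-reduce conflict between [D → ( .] and [E → . ( E B]
So the grammar is NOT LR(0).

Answer: No. Shift-reduce conflict between [D → ( .] and [E → . ( E B]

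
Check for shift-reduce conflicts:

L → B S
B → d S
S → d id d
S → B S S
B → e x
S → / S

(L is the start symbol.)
Augment with L' → L and build the canonical LR(0) collection (I0 = CLOSURE({[L' → . L]}), then GOTO on every symbol after a dot until no new states appear). It has 16 states:
  I0: { [B → . d S], [B → . e x], [L → . B S], [L' → . L] }  — shift
  I1: { [B → . d S], [B → . e x], [L → B . S], [S → . / S], [S → . B S S], [S → . d id d] }  — shift
  I2: { [L' → L .] }  — accept
  I3: { [B → . d S], [B → . e x], [B → d . S], [S → . / S], [S → . B S S], [S → . d id d] }  — shift
  I4: { [B → e . x] }  — shift
  I5: { [B → e x .] }  — reduce
  I6: { [B → . d S], [B → . e x], [S → . / S], [S → . B S S], [S → . d id d], [S → / . S] }  — shift
  I7: { [B → . d S], [B → . e x], [S → . / S], [S → . B S S], [S → . d id d], [S → B . S S] }  — shift
  I8: { [B → d S .] }  — reduce
  I9: { [B → . d S], [B → . e x], [B → d . S], [S → . / S], [S → . B S S], [S → . d id d], [S → d . id d] }  — shift
  I10: { [S → d id . d] }  — shift
  I11: { [S → d id d .] }  — reduce
  I12: { [B → . d S], [B → . e x], [S → . / S], [S → . B S S], [S → . d id d], [S → B S . S] }  — shift
  I13: { [S → B S S .] }  — reduce
  I14: { [S → / S .] }  — reduce
  I15: { [L → B S .] }  — reduce

No state contains both a complete item and a shift item.

Answer: No shift-reduce conflicts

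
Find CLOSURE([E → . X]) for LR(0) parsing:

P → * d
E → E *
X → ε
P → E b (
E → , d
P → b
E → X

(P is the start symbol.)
{ [E → . X], [X → .] }

To compute CLOSURE, for each item [A → α.Bβ] where B is a non-terminal, add [B → .γ] for all productions B → γ; repeat for the newly added items until nothing changes.

Start with: [E → . X]
  [E → . X] has the dot before X: add [X → .]
No further items can be added.

CLOSURE = { [E → . X], [X → .] }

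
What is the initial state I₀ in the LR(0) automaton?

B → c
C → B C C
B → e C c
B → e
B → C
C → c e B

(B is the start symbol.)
{ [B → . C], [B → . c], [B → . e C c], [B → . e], [B' → . B], [C → . B C C], [C → . c e B] }

First, augment the grammar with B' → B
I₀ = CLOSURE({ [B' → . B] }):
  [B' → . B] has the dot before B: add [B → . c], [B → . e C c], [B → . e], [B → . C]
  [B → . C] has the dot before C: add [C → . B C C], [C → . c e B]
No further items can be added.

I₀ = { [B → . C], [B → . c], [B → . e C c], [B → . e], [B' → . B], [C → . B C C], [C → . c e B] }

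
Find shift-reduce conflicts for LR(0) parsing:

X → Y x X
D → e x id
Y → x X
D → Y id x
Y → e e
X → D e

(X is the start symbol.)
No shift-reduce conflicts

A shift-reduce conflict occurs when an LR(0) state has both:
  - a complete (reduce) item [A → α .] (dot at the end), and
  - a shift item [B → β . c γ] (dot before a terminal).

Augment with X' → X and build the canonical LR(0) collection (I0 = CLOSURE({[X' → . X]}), then GOTO on every symbol after a dot until no new states appear). It has 15 states:
  I0: { [D → . Y id x], [D → . e x id], [X → . D e], [X → . Y x X], [X' → . X], [Y → . e e], [Y → . x X] }  — shift
  I1: { [X → D . e] }  — shift
  I2: { [X' → X .] }  — accept
  I3: { [D → Y . id x], [X → Y . x X] }  — shift
  I4: { [D → e . x id], [Y → e . e] }  — shift
  I5: { [D → . Y id x], [D → . e x id], [X → . D e], [X → . Y x X], [Y → . e e], [Y → . x X], [Y → x . X] }  — shift
  I6: { [Y → x X .] }  — reduce
  I7: { [Y → e e .] }  — reduce
  I8: { [D → e x . id] }  — shift
  I9: { [D → e x id .] }  — reduce
  I10: { [D → Y id . x] }  — shift
  I11: { [D → . Y id x], [D → . e x id], [X → . D e], [X → . Y x X], [X → Y x . X], [Y → . e e], [Y → . x X] }  — shift
  I12: { [X → Y x X .] }  — reduce
  I13: { [D → Y id x .] }  — reduce
  I14: { [X → D e .] }  — reduce

No state contains both a complete item and a shift item.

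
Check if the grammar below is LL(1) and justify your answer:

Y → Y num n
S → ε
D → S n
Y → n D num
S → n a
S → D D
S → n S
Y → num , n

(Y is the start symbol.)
A grammar is LL(1) if for each non-terminal N with multiple productions, the predict sets of those productions are pairwise disjoint, where PREDICT(N → α) = (FIRST(α) \ {ε}) ∪ (FOLLOW(N) if α ⇒* ε).

Relevant sets:
  FIRST(Y) = { 'n', 'num' }
  FIRST(D) = { 'n' }
  FOLLOW(S) = { 'n' }

For Y:
  PREDICT(Y → Y num n) = { 'n', 'num' }
  PREDICT(Y → n D num) = { 'n' }
  PREDICT(Y → num ',' n) = { 'num' }
For S:
  PREDICT(S → ε) = { 'n' }
  PREDICT(S → n a) = { 'n' }
  PREDICT(S → D D) = { 'n' }
  PREDICT(S → n S) = { 'n' }
D has a single production, so nothing to check there.

Conflict found: Predict set conflict for Y: { 'n' }
The grammar is NOT LL(1).

Answer: No. Predict set conflict for Y: { 'n' }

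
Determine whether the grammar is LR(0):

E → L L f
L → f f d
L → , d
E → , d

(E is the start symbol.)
No. Reduce-reduce conflict: [E → , d .] and [L → , d .]

A grammar is LR(0) if no state in the canonical LR(0) collection has:
  - both a shift item (dot before a terminal) and a complete item (shift-reduce conflict), or
  - two or more complete items (reduce-reduce conflict; the accept item [E' → E .] counts as a complete item here).

Augment with E' → E and build the canonical LR(0) collection (I0 = CLOSURE({[E' → . E]}), then GOTO on every symbol after a dot until no new states appear). It has 12 states:
  I0: { [E → . , d], [E → . L L f], [E' → . E], [L → . , d], [L → . f f d] }  — shift
  I1: { [E → , . d], [L → , . d] }  — shift
  I2: { [E' → E .] }  — accept
  I3: { [E → L . L f], [L → . , d], [L → . f f d] }  — shift
  I4: { [L → f . f d] }  — shift
  I5: { [L → f f . d] }  — shift
  I6: { [L → f f d .] }  — reduce
  I7: { [L → , . d] }  — shift
  I8: { [E → L L . f] }  — shift
  I9: { [E → L L f .] }  — reduce
  I10: { [L → , d .] }  — reduce
  I11: { [E → , d .], [L → , d .] }  — 2 reduces

Conflict in state I11:
  Reduce-reduce conflict: [E → , d .] and [L → , d .]
So the grammar is NOT LR(0).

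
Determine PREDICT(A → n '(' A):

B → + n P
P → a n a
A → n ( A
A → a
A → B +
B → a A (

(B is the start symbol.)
PREDICT(A → n '(' A) = (FIRST(RHS) \ {ε}) ∪ (FOLLOW(A) if ε ∈ FIRST(RHS), i.e. RHS ⇒* ε)
FIRST(n '(' A) = { 'n' }
ε ∉ FIRST(n '(' A), so FOLLOW(A) is not added.
PREDICT(A → n '(' A) = { 'n' }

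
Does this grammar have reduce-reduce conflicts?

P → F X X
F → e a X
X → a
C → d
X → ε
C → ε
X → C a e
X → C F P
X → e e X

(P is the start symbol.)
Yes — I1: [C → .] vs [X → .]; I4: [C → .] vs [X → .]; I10: [C → .] vs [X → .]; I16: [C → .] vs [X → .]

A reduce-reduce conflict occurs when an LR(0) state has two complete items [A → α .] and [B → β .] — both call for a reduction, and with no lookahead the parser cannot choose between them.

Augment with P' → P and build the canonical LR(0) collection (I0 = CLOSURE({[P' → . P]}), then GOTO on every symbol after a dot until no new states appear). It has 18 states:
  I0: { [F → . e a X], [P → . F X X], [P' → . P] }  — shift
  I1: { [C → . d], [C → .], [P → F . X X], [X → . C F P], [X → . C a e], [X → . a], [X → . e e X], [X → .] }  — shift, 2 reduces
  I2: { [P' → P .] }  — accept
  I3: { [F → e . a X] }  — shift
  I4: { [C → . d], [C → .], [F → e a . X], [X → . C F P], [X → . C a e], [X → . a], [X → . e e X], [X → .] }  — shift, 2 reduces
  I5: { [F → . e a X], [X → C . F P], [X → C . a e] }  — shift
  I6: { [F → e a X .] }  — reduce
  I7: { [X → a .] }  — reduce
  I8: { [C → d .] }  — reduce
  I9: { [X → e . e X] }  — shift
  I10: { [C → . d], [C → .], [X → . C F P], [X → . C a e], [X → . a], [X → . e e X], [X → .], [X → e e . X] }  — shift, 2 reduces
  I11: { [X → e e X .] }  — reduce
  I12: { [F → . e a X], [P → . F X X], [X → C F . P] }  — shift
  I13: { [X → C a . e] }  — shift
  I14: { [X → C a e .] }  — reduce
  I15: { [X → C F P .] }  — reduce
  I16: { [C → . d], [C → .], [P → F X . X], [X → . C F P], [X → . C a e], [X → . a], [X → . e e X], [X → .] }  — shift, 2 reduces
  I17: { [P → F X X .] }  — reduce

I1 contains complete items [C → .], [X → .] — reduce-reduce conflict.
I4 contains complete items [C → .], [X → .] — reduce-reduce conflict.
I10 contains complete items [C → .], [X → .] — reduce-reduce conflict.
I16 contains complete items [C → .], [X → .] — reduce-reduce conflict.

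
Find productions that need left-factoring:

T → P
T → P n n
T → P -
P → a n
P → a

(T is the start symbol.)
Yes, T has productions with common prefix 'P'; P has productions with common prefix 'a'

Left-factoring is needed when two productions for the same non-terminal
share a common prefix on the right-hand side.

Productions for T:
  T → P
  T → P n n
  T → P -
Productions for P:
  P → a n
  P → a

Found common prefix 'P' in productions for T
Found common prefix 'a' in productions for P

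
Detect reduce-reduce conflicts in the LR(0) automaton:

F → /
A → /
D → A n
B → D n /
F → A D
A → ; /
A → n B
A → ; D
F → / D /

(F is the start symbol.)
Augment with F' → F and build the canonical LR(0) collection (I0 = CLOSURE({[F' → . F]}), then GOTO on every symbol after a dot until no new states appear). It has 18 states:
  I0: { [A → . /], [A → . ; /], [A → . ; D], [A → . n B], [F → . / D /], [F → . /], [F → . A D], [F' → . F] }  — shift
  I1: { [A → . /], [A → . ; /], [A → . ; D], [A → . n B], [A → / .], [D → . A n], [F → / . D /], [F → / .] }  — shift, 2 reduces
  I2: { [A → . /], [A → . ; /], [A → . ; D], [A → . n B], [A → ; . /], [A → ; . D], [D → . A n] }  — shift
  I3: { [A → . /], [A → . ; /], [A → . ; D], [A → . n B], [D → . A n], [F → A . D] }  — shift
  I4: { [F' → F .] }  — accept
  I5: { [A → . /], [A → . ; /], [A → . ; D], [A → . n B], [A → n . B], [B → . D n /], [D → . A n] }  — shift
  I6: { [A → / .] }  — reduce
  I7: { [D → A . n] }  — shift
  I8: { [A → n B .] }  — reduce
  I9: { [B → D . n /] }  — shift
  I10: { [B → D n . /] }  — shift
  I11: { [B → D n / .] }  — reduce
  I12: { [D → A n .] }  — reduce
  I13: { [F → A D .] }  — reduce
  I14: { [A → / .], [A → ; / .] }  — 2 reduces
  I15: { [A → ; D .] }  — reduce
  I16: { [F → / D . /] }  — shift
  I17: { [F → / D / .] }  — reduce

I1 contains complete items [A → / .], [F → / .] — reduce-reduce conflict.
I14 contains complete items [A → / .], [A → ; / .] — reduce-reduce conflict.

Answer: Yes — I1: [A → / .] vs [F → / .]; I14: [A → / .] vs [A → ; / .]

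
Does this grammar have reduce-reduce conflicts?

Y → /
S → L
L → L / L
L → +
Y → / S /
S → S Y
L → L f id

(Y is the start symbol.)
Yes — I6: [Y → / .] vs [Y → / S / .]

Augment with Y' → Y and build the canonical LR(0) collection (I0 = CLOSURE({[Y' → . Y]}), then GOTO on every symbol after a dot until no new states appear). It has 12 states:
  I0: { [Y → . / S /], [Y → . /], [Y' → . Y] }  — shift
  I1: { [L → . +], [L → . L / L], [L → . L f id], [S → . L], [S → . S Y], [Y → / . S /], [Y → / .] }  — shift, reduce
  I2: { [Y' → Y .] }  — accept
  I3: { [L → + .] }  — reduce
  I4: { [L → L . / L], [L → L . f id], [S → L .] }  — shift, reduce
  I5: { [S → S . Y], [Y → . / S /], [Y → . /], [Y → / S . /] }  — shift
  I6: { [L → . +], [L → . L / L], [L → . L f id], [S → . L], [S → . S Y], [Y → / . S /], [Y → / .], [Y → / S / .] }  — shift, 2 reduces
  I7: { [S → S Y .] }  — reduce
  I8: { [L → . +], [L → . L / L], [L → . L f id], [L → L / . L] }  — shift
  I9: { [L → L f . id] }  — shift
  I10: { [L → L f id .] }  — reduce
  I11: { [L → L . / L], [L → L . f id], [L → L / L .] }  — shift, reduce

I6 contains complete items [Y → / .], [Y → / S / .] — reduce-reduce conflict.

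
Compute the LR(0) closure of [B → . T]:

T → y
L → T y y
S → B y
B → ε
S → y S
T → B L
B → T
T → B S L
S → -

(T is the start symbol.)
Start with: [B → . T]
  [B → . T] has the dot before T: add [T → . y], [T → . B L], [T → . B S L]
  [T → . B L] has the dot before B: add [B → .]
No further items can be added.

CLOSURE = { [B → . T], [B → .], [T → . B L], [T → . B S L], [T → . y] }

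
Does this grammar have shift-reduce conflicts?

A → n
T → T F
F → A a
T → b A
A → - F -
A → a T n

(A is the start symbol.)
A shift-reduce conflict occurs when an LR(0) state has both:
  - a complete (reduce) item [A → α .] (dot at the end), and
  - a shift item [B → β . c γ] (dot before a terminal).

Augment with A' → A and build the canonical LR(0) collection (I0 = CLOSURE({[A' → . A]}), then GOTO on every symbol after a dot until no new states appear). It has 14 states:
  I0: { [A → . - F -], [A → . a T n], [A → . n], [A' → . A] }  — shift
  I1: { [A → - . F -], [A → . - F -], [A → . a T n], [A → . n], [F → . A a] }  — shift
  I2: { [A' → A .] }  — accept
  I3: { [A → a . T n], [T → . T F], [T → . b A] }  — shift
  I4: { [A → n .] }  — reduce
  I5: { [A → . - F -], [A → . a T n], [A → . n], [A → a T . n], [F → . A a], [T → T . F] }  — shift
  I6: { [A → . - F -], [A → . a T n], [A → . n], [T → b . A] }  — shift
  I7: { [T → b A .] }  — reduce
  I8: { [F → A . a] }  — shift
  I9: { [T → T F .] }  — reduce
  I10: { [A → a T n .], [A → n .] }  — 2 reduces
  I11: { [F → A a .] }  — reduce
  I12: { [A → - F . -] }  — shift
  I13: { [A → - F - .] }  — reduce

No state contains both a complete item and a shift item.

Answer: No shift-reduce conflicts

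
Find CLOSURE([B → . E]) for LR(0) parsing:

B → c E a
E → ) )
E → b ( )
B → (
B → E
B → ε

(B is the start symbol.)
{ [B → . E], [E → . ) )], [E → . b ( )] }

To compute CLOSURE, for each item [A → α.Bβ] where B is a non-terminal, add [B → .γ] for all productions B → γ; repeat for the newly added items until nothing changes.

Start with: [B → . E]
  [B → . E] has the dot before E: add [E → . ) )], [E → . b ( )]
No further items can be added.

CLOSURE = { [B → . E], [E → . ) )], [E → . b ( )] }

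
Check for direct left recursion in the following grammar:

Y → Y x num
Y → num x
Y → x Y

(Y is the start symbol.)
Yes, Y is left-recursive

Y → Y x num: LEFT RECURSIVE (starts with Y)
Y → num x: starts with num
Y → x Y: starts with x

The grammar has direct left recursion on: Y.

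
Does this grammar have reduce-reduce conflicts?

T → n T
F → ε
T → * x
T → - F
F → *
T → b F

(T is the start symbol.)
No reduce-reduce conflicts

A reduce-reduce conflict occurs when an LR(0) state has two complete items [A → α .] and [B → β .] — both call for a reduction, and with no lookahead the parser cannot choose between them.

Augment with T' → T and build the canonical LR(0) collection (I0 = CLOSURE({[T' → . T]}), then GOTO on every symbol after a dot until no new states appear). It has 11 states:
  I0: { [T → . * x], [T → . - F], [T → . b F], [T → . n T], [T' → . T] }  — shift
  I1: { [T → * . x] }  — shift
  I2: { [F → . *], [F → .], [T → - . F] }  — shift, reduce
  I3: { [T' → T .] }  — accept
  I4: { [F → . *], [F → .], [T → b . F] }  — shift, reduce
  I5: { [T → . * x], [T → . - F], [T → . b F], [T → . n T], [T → n . T] }  — shift
  I6: { [T → n T .] }  — reduce
  I7: { [F → * .] }  — reduce
  I8: { [T → b F .] }  — reduce
  I9: { [T → - F .] }  — reduce
  I10: { [T → * x .] }  — reduce

No state contains more than one complete item.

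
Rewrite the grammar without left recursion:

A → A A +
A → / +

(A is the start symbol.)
A → / + A'
A' → A + A'
A' → ε

A is directly left-recursive. The standard transformation for
  A → A α₁ | ... | A α_m | β₁ | ... | β_n
is
  A  → β₁ A' | ... | β_n A'
  A' → α₁ A' | ... | α_m A' | ε

A → / + becomes A → / + A'
A → A A + becomes A' → A + A'
Add A' → ε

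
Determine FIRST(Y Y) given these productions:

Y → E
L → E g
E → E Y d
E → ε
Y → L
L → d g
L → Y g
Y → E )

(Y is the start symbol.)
{ ')', 'd', 'g', ε }

FIRST sets of the non-terminals involved (from the grammar, by fixed-point iteration):
  FIRST(Y) = { ')', 'd', 'g', ε }

To compute FIRST(Y Y), process the symbols left to right:
Symbol Y is a non-terminal. Add FIRST(Y) \ {ε} = { ')', 'd', 'g' }
Y is nullable (ε ∈ FIRST(Y)), continue to the next symbol.
Symbol Y is a non-terminal. Add FIRST(Y) \ {ε} = { ')', 'd', 'g' }
Y is nullable (ε ∈ FIRST(Y)), continue to the next symbol.
All symbols are nullable, so ε is in the result.
FIRST(Y Y) = { ')', 'd', 'g', ε }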